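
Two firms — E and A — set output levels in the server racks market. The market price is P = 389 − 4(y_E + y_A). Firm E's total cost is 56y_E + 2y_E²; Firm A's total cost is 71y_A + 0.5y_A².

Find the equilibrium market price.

206

Firm E's profit: π = y_E(389 − 4(y_E + y_A)) − 56y_E − 2y_E².
∂π/∂y_E = 333 − 12y_E − 4y_A = 0, so y_E = 27.75 − (1/3)y_A.
For A: ∂π/∂y_A = 318 − 9y_A − 4y_E = 0 ⇒ y_A = 106/3 − (4/9)y_E.
Solving the two reaction functions simultaneously: (1 − (−1/3)(−4/9))y_E = 27.75 − (1/3)·(106/3), so (23/27)y_E = 575/36 and y_E = 18.75.
Then y_A = 106/3 − (4/9)·18.75 = 27.
Equilibrium price: P = 389 − 4·45.75 = 206.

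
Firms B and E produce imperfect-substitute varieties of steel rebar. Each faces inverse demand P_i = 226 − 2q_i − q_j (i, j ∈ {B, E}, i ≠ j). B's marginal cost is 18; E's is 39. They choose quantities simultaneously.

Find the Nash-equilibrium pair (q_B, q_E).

43, 36

Firm B's profit: π = q_B(226 − 2q_B − q_E) − 18q_B.
∂π/∂q_B = 208 − 4q_B − q_E = 0 ⇒ q_B = 52 − 0.25q_E.
Similarly q_E = 46.75 − 0.25q_B.
Plugging q_E into B's best response: q_B = 52 − 0.25(46.75 − 0.25q_B) ⇒ 0.9375q_B = 40.3125, so q_B = 43.
Then q_E = 46.75 − 0.25·43 = 36.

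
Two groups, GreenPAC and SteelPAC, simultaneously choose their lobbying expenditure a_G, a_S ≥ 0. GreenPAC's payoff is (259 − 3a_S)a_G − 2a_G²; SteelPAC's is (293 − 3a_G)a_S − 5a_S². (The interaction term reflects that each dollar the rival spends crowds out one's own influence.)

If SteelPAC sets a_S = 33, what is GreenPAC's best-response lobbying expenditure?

40

Expanding GreenPAC's payoff: 259a_G − 3a_Sa_G − 2a_G².
∂π/∂a_G = 259 − 3a_S − 4a_G = 0, so a_G = 64.75 − 0.75a_S.
At a_S = 33: a_G = 64.75 − 0.75·33 = 40.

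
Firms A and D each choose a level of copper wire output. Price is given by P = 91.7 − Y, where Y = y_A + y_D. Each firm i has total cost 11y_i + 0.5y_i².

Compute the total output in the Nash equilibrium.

Firm A's profit: π = y_A(91.7 − (y_A + y_D)) − 11y_A − 0.5y_A².
∂π/∂y_A = 80.7 − 3y_A − y_D = 0, so y_A = 26.9 − (1/3)y_D.
The game is symmetric, so in equilibrium y_D = y_A: the reaction function gives (4/3)y_A = 26.9, hence y_A = 20.175.
Total output: 20.175 + 20.175 = 40.35.

40.35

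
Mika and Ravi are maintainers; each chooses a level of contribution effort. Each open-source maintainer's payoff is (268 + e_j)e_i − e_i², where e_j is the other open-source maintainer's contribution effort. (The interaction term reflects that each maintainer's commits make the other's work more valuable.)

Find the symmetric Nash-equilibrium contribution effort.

268

Mika's payoff is (268 + e_R)e_M − e_M².
∂π/∂e_M = 268 + e_R − 2e_M = 0, so e_M = 134 + 0.5e_R.
By symmetry e_R = e_M; substituting into the reaction function, 0.5e_M = 134 and e_M = 268.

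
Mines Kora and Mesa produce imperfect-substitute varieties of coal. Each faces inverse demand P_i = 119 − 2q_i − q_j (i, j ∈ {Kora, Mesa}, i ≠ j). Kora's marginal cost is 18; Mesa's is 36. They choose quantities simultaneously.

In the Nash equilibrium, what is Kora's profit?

Mine Kora's profit: π = q_{Kora}(119 − 2q_{Kora} − q_{Mesa}) − 18q_{Kora}.
∂π/∂q_{Kora} = 101 − 4q_{Kora} − q_{Mesa} = 0 ⇒ q_{Kora} = 25.25 − 0.25q_{Mesa}.
Similarly q_{Mesa} = 20.75 − 0.25q_{Kora}.
Substituting the second reaction function into the first: q_{Kora} = 25.25 − 0.25(20.75 − 0.25q_{Kora}), which gives 0.9375q_{Kora} = 20.0625 ⇒ q_{Kora} = 21.4.
Then q_{Mesa} = 20.75 − 0.25·21.4 = 15.4.
P_{Kora} = 119 − 2·21.4 − 15.4 = 60.8.
Profit = (60.8 − 18)·21.4 = 915.92.

915.92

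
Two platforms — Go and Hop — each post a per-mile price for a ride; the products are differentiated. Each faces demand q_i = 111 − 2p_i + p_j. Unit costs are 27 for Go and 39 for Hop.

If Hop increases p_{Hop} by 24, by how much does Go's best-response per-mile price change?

Go's profit: π = (p_{Go} − 27)(111 − 2p_{Go} + p_{Hop}).
∂π/∂p_{Go} = 165 − 4p_{Go} + p_{Hop} = 0 ⇒ p_{Go} = 41.25 + 0.25p_{Hop}.
The reaction-function slope is 0.25, so a 24-unit rise in p_{Hop} moves p_{Go} by 0.25 × 24 = 6. Go's best response rises — the actions are strategic complements.

6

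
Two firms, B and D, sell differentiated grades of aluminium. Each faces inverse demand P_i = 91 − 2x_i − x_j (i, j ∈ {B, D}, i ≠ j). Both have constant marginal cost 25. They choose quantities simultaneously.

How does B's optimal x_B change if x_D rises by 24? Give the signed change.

-6

Firm B's profit: π = x_B(91 − 2x_B − x_D) − 25x_B.
∂π/∂x_B = 66 − 4x_B − x_D = 0 ⇒ x_B = 16.5 − 0.25x_D.
The reaction-function slope is −0.25, so a 24-unit rise in x_D moves x_B by −0.25 × 24 = −6. B's best response falls — the actions are strategic substitutes.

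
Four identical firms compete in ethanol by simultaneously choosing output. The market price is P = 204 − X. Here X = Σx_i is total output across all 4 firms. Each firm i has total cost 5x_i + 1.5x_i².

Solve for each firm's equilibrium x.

A representative firm's profit is π_i = x_i(204 − X) − 5x_i − 1.5x_i², with X = x_i + Σ_{j≠i} x_j.
First-order condition: 199 − 5x_i − Σ_{j≠i} x_j = 0.
Imposing symmetry (x_j = x for all j) turns Σ_{j≠i} x_j into 3x, so 199 = 8x and x = 24.875.

24.875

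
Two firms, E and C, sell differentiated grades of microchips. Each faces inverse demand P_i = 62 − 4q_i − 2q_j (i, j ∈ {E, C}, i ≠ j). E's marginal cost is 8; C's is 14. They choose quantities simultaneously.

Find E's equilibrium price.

Firm E's profit: π = q_E(62 − 4q_E − 2q_C) − 8q_E.
∂π/∂q_E = 54 − 8q_E − 2q_C = 0 ⇒ q_E = 6.75 − 0.25q_C.
Similarly q_C = 6 − 0.25q_E.
Substituting the second reaction function into the first: q_E = 6.75 − 0.25(6 − 0.25q_E), which gives 0.9375q_E = 5.25 ⇒ q_E = 5.6.
Then q_C = 6 − 0.25·5.6 = 4.6.
P_E = 62 − 4·5.6 − 2·4.6 = 30.4.

30.4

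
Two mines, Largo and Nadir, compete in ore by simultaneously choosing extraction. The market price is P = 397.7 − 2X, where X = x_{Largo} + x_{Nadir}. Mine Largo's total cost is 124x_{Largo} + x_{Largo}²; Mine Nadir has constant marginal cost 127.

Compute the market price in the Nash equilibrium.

Mine Largo's profit: π = x_{Largo}(397.7 − 2(x_{Largo} + x_{Nadir})) − 124x_{Largo} − x_{Largo}².
∂π/∂x_{Largo} = 273.7 − 6x_{Largo} − 2x_{Nadir} = 0, so x_{Largo} = 2737/60 − (1/3)x_{Nadir}.
For Nadir: ∂π/∂x_{Nadir} = 270.7 − 4x_{Nadir} − 2x_{Largo} = 0 ⇒ x_{Nadir} = 67.675 − 0.5x_{Largo}.
Substituting the second reaction function into the first: x_{Largo} = 2737/60 − (1/3)(67.675 − 0.5x_{Largo}), which gives (5/6)x_{Largo} = 2767/120 ⇒ x_{Largo} = 27.67.
Then x_{Nadir} = 67.675 − 0.5·27.67 = 53.84.
Equilibrium price: P = 397.7 − 2·81.51 = 234.68.

234.68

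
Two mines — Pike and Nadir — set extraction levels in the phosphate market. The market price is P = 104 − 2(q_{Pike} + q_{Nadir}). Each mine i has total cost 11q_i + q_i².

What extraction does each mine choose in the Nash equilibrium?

11.625

Mine Pike's profit: π = q_{Pike}(104 − 2(q_{Pike} + q_{Nadir})) − 11q_{Pike} − q_{Pike}².
∂π/∂q_{Pike} = 93 − 6q_{Pike} − 2q_{Nadir} = 0, so q_{Pike} = 15.5 − (1/3)q_{Nadir}.
The game is symmetric, so in equilibrium q_{Nadir} = q_{Pike}: the reaction function gives (4/3)q_{Pike} = 15.5, hence q_{Pike} = 11.625.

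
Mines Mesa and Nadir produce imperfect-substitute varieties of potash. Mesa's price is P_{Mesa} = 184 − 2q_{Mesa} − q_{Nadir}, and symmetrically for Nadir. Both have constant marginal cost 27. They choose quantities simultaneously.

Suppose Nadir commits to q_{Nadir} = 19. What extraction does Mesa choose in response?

34.5

Mine Mesa's profit: π = q_{Mesa}(184 − 2q_{Mesa} − q_{Nadir}) − 27q_{Mesa}.
∂π/∂q_{Mesa} = 157 − 4q_{Mesa} − q_{Nadir} = 0 ⇒ q_{Mesa} = 39.25 − 0.25q_{Nadir}.
At q_{Nadir} = 19: q_{Mesa} = 39.25 − 0.25·19 = 34.5.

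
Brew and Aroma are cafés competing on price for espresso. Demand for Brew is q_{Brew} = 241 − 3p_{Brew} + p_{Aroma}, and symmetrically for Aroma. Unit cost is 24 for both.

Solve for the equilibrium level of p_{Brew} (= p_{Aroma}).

Brew's profit: π = (p_{Brew} − 24)(241 − 3p_{Brew} + p_{Aroma}).
∂π/∂p_{Brew} = 313 − 6p_{Brew} + p_{Aroma} = 0 ⇒ p_{Brew} = 313/6 + (1/6)p_{Aroma}.
By symmetry p_{Aroma} = p_{Brew}; substituting into the reaction function, (5/6)p_{Brew} = 313/6 and p_{Brew} = 62.6.

62.6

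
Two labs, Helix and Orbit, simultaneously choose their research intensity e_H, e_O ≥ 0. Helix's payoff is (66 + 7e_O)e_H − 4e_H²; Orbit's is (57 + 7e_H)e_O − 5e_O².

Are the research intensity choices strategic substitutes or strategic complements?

strategic complements

Expanding Helix's payoff: 66e_H + 7e_Oe_H − 4e_H².
∂π/∂e_H = 66 + 7e_O − 8e_H = 0, so e_H = 8.25 + 0.875e_O.
The best-response slope de_H/de_O = 0.875 > 0: the reaction function is upward-sloping, so the choices are strategic complements.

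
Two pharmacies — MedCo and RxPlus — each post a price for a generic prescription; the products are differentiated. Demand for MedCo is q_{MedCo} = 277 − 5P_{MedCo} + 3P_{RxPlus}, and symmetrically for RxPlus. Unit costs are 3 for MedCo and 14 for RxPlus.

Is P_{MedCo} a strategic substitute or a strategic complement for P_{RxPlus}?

strategic complements

MedCo's profit: π = (P_{MedCo} − 3)(277 − 5P_{MedCo} + 3P_{RxPlus}).
∂π/∂P_{MedCo} = 292 − 10P_{MedCo} + 3P_{RxPlus} = 0 ⇒ P_{MedCo} = 29.2 + 0.3P_{RxPlus}.
The best-response slope dP_{MedCo}/dP_{RxPlus} = 0.3 > 0: the reaction function is upward-sloping, so the choices are strategic complements.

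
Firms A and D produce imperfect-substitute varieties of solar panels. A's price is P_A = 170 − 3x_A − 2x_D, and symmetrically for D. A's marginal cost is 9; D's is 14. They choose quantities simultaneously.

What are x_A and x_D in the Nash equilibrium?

20.4375, 19.1875

Firm A's profit: π = x_A(170 − 3x_A − 2x_D) − 9x_A.
∂π/∂x_A = 161 − 6x_A − 2x_D = 0 ⇒ x_A = 161/6 − (1/3)x_D.
Similarly x_D = 26 − (1/3)x_A.
Solving the two reaction functions simultaneously: (1 − (−1/3)(−1/3))x_A = 161/6 − (1/3)·26, so (8/9)x_A = 109/6 and x_A = 20.4375.
Then x_D = 26 − (1/3)·20.4375 = 19.1875.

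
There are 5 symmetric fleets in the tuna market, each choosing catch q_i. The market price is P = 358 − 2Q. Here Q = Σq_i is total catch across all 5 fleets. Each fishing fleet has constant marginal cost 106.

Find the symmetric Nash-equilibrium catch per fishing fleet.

21

A representative fishing fleet's profit is π_i = q_i(358 − 2Q) − 106q_i, with Q = q_i + Σ_{j≠i} q_j.
First-order condition: 252 − 4q_i − 2Σ_{j≠i} q_j = 0.
With identical fishing fleets, set every q_j = q: then 252 − 4q − 8q = 0, i.e. q = 252/12 = 21.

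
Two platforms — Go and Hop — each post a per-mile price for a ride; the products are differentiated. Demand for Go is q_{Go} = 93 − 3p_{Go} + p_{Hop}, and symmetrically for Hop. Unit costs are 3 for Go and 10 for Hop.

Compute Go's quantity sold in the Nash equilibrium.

54

Go's profit: π = (p_{Go} − 3)(93 − 3p_{Go} + p_{Hop}).
∂π/∂p_{Go} = 102 − 6p_{Go} + p_{Hop} = 0 ⇒ p_{Go} = 17 + (1/6)p_{Hop}.
Similarly p_{Hop} = 20.5 + (1/6)p_{Go}.
Substituting the second reaction function into the first: p_{Go} = 17 + (1/6)(20.5 + (1/6)p_{Go}), which gives (35/36)p_{Go} = 245/12 ⇒ p_{Go} = 21.
Then p_{Hop} = 20.5 + (1/6)·21 = 24.
q_{Go} = 93 − 3·21 + 24 = 54.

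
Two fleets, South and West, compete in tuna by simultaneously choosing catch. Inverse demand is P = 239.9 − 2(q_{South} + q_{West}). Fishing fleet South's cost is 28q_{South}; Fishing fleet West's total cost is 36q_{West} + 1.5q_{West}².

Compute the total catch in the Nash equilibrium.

61.1375

Fishing fleet South's profit: π = q_{South}(239.9 − 2(q_{South} + q_{West})) − 28q_{South}.
∂π/∂q_{South} = 211.9 − 4q_{South} − 2q_{West} = 0, so q_{South} = 52.975 − 0.5q_{West}.
For West: ∂π/∂q_{West} = 203.9 − 7q_{West} − 2q_{South} = 0 ⇒ q_{West} = 2039/70 − (2/7)q_{South}.
Substituting the second reaction function into the first: q_{South} = 52.975 − 0.5(2039/70 − (2/7)q_{South}), which gives (6/7)q_{South} = 2151/56 ⇒ q_{South} = 44.8125.
Then q_{West} = 2039/70 − (2/7)·44.8125 = 16.325.
Total catch: 44.8125 + 16.325 = 61.1375.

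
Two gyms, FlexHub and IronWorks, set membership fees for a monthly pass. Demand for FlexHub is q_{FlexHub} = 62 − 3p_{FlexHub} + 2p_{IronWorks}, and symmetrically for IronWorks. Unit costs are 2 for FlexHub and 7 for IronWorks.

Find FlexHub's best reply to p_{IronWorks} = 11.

15

FlexHub's profit: π = (p_{FlexHub} − 2)(62 − 3p_{FlexHub} + 2p_{IronWorks}).
∂π/∂p_{FlexHub} = 68 − 6p_{FlexHub} + 2p_{IronWorks} = 0 ⇒ p_{FlexHub} = 34/3 + (1/3)p_{IronWorks}.
At p_{IronWorks} = 11: p_{FlexHub} = 34/3 + (1/3)·11 = 15.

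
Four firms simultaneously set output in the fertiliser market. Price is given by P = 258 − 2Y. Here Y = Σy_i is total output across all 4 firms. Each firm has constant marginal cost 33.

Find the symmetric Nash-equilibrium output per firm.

A representative firm's profit is π_i = y_i(258 − 2Y) − 33y_i, with Y = y_i + Σ_{j≠i} y_j.
First-order condition: 225 − 4y_i − 2Σ_{j≠i} y_j = 0.
In a symmetric equilibrium every firm chooses the same y, so Σ_{j≠i} y_j = 3y. The condition becomes 225 − 10y = 0, giving y = 225/10 = 22.5.

22.5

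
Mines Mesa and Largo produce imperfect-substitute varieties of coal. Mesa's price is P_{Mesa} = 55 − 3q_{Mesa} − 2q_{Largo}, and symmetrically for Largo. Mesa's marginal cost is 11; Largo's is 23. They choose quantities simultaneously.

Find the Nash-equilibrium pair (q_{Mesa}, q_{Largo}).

6.25, 3.25

Mine Mesa's profit: π = q_{Mesa}(55 − 3q_{Mesa} − 2q_{Largo}) − 11q_{Mesa}.
∂π/∂q_{Mesa} = 44 − 6q_{Mesa} − 2q_{Largo} = 0 ⇒ q_{Mesa} = 22/3 − (1/3)q_{Largo}.
Similarly q_{Largo} = 16/3 − (1/3)q_{Mesa}.
Substituting the second reaction function into the first: q_{Mesa} = 22/3 − (1/3)(16/3 − (1/3)q_{Mesa}), which gives (8/9)q_{Mesa} = 50/9 ⇒ q_{Mesa} = 6.25.
Then q_{Largo} = 16/3 − (1/3)·6.25 = 3.25.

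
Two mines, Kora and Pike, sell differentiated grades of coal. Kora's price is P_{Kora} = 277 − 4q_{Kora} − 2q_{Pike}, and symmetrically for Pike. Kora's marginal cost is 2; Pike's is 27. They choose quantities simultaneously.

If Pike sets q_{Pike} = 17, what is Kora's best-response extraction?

30.125

Mine Kora's profit: π = q_{Kora}(277 − 4q_{Kora} − 2q_{Pike}) − 2q_{Kora}.
∂π/∂q_{Kora} = 275 − 8q_{Kora} − 2q_{Pike} = 0 ⇒ q_{Kora} = 34.375 − 0.25q_{Pike}.
At q_{Pike} = 17: q_{Kora} = 34.375 − 0.25·17 = 30.125.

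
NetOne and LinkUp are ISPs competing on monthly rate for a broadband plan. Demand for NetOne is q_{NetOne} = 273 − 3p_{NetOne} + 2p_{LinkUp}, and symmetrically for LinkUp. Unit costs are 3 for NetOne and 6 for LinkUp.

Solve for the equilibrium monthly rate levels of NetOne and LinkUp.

NetOne's profit: π = (p_{NetOne} − 3)(273 − 3p_{NetOne} + 2p_{LinkUp}).
∂π/∂p_{NetOne} = 282 − 6p_{NetOne} + 2p_{LinkUp} = 0 ⇒ p_{NetOne} = 47 + (1/3)p_{LinkUp}.
Similarly p_{LinkUp} = 48.5 + (1/3)p_{NetOne}.
Solving the two reaction functions simultaneously: (1 − (1/3)(1/3))p_{NetOne} = 47 + (1/3)·48.5, so (8/9)p_{NetOne} = 379/6 and p_{NetOne} = 71.0625.
Then p_{LinkUp} = 48.5 + (1/3)·71.0625 = 72.1875.

71.0625, 72.1875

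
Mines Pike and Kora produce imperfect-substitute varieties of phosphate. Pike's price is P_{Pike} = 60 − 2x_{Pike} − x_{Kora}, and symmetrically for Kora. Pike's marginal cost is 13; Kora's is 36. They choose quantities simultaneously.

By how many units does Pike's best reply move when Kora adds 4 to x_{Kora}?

-1

Mine Pike's profit: π = x_{Pike}(60 − 2x_{Pike} − x_{Kora}) − 13x_{Pike}.
∂π/∂x_{Pike} = 47 − 4x_{Pike} − x_{Kora} = 0 ⇒ x_{Pike} = 11.75 − 0.25x_{Kora}.
The reaction-function slope is −0.25, so a 4-unit rise in x_{Kora} moves x_{Pike} by −0.25 × 4 = −1. Pike's best response falls — the actions are strategic substitutes.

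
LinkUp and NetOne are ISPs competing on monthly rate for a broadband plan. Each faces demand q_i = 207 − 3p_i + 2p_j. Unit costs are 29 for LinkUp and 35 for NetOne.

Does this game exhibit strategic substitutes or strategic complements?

LinkUp's profit: π = (p_{LinkUp} − 29)(207 − 3p_{LinkUp} + 2p_{NetOne}).
∂π/∂p_{LinkUp} = 294 − 6p_{LinkUp} + 2p_{NetOne} = 0 ⇒ p_{LinkUp} = 49 + (1/3)p_{NetOne}.
The best-response slope dp_{LinkUp}/dp_{NetOne} = 1/3 > 0: the reaction function is upward-sloping, so the choices are strategic complements.

strategic complements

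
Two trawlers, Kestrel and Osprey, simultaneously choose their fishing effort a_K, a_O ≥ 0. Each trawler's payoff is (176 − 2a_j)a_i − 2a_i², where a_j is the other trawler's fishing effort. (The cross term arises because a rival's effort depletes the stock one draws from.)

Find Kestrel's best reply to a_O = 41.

23.5

Kestrel's payoff is (176 − 2a_O)a_K − 2a_K².
∂π/∂a_K = 176 − 2a_O − 4a_K = 0, so a_K = 44 − 0.5a_O.
At a_O = 41: a_K = 44 − 0.5·41 = 23.5.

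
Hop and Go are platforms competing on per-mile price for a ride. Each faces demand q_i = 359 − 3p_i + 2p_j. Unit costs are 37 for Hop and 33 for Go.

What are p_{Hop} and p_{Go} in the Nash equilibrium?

116.75, 115.25

Hop's profit: π = (p_{Hop} − 37)(359 − 3p_{Hop} + 2p_{Go}).
∂π/∂p_{Hop} = 470 − 6p_{Hop} + 2p_{Go} = 0 ⇒ p_{Hop} = 235/3 + (1/3)p_{Go}.
Similarly p_{Go} = 229/3 + (1/3)p_{Hop}.
Plugging p_{Go} into Hop's best response: p_{Hop} = 235/3 + (1/3)(229/3 + (1/3)p_{Hop}) ⇒ (8/9)p_{Hop} = 934/9, so p_{Hop} = 116.75.
Then p_{Go} = 229/3 + (1/3)·116.75 = 115.25.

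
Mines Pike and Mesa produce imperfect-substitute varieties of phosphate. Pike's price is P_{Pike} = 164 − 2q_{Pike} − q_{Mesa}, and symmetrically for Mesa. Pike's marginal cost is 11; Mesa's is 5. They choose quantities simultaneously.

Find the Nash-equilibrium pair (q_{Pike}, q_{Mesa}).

Mine Pike's profit: π = q_{Pike}(164 − 2q_{Pike} − q_{Mesa}) − 11q_{Pike}.
∂π/∂q_{Pike} = 153 − 4q_{Pike} − q_{Mesa} = 0 ⇒ q_{Pike} = 38.25 − 0.25q_{Mesa}.
Similarly q_{Mesa} = 39.75 − 0.25q_{Pike}.
Substituting the second reaction function into the first: q_{Pike} = 38.25 − 0.25(39.75 − 0.25q_{Pike}), which gives 0.9375q_{Pike} = 28.3125 ⇒ q_{Pike} = 30.2.
Then q_{Mesa} = 39.75 − 0.25·30.2 = 32.2.

30.2, 32.2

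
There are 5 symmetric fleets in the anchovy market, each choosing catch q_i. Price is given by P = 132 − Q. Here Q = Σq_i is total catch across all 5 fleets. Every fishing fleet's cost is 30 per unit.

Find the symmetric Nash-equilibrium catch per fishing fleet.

17

A representative fishing fleet's profit is π_i = q_i(132 − Q) − 30q_i, with Q = q_i + Σ_{j≠i} q_j.
First-order condition: 102 − 2q_i − Σ_{j≠i} q_j = 0.
With identical fishing fleets, set every q_j = q: then 102 − 2q − 4q = 0, i.e. q = 102/6 = 17.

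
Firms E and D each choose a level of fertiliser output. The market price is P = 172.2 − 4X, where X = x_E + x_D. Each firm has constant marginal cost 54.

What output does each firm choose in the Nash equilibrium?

Firm E's profit: π = x_E(172.2 − 4(x_E + x_D)) − 54x_E.
∂π/∂x_E = 118.2 − 8x_E − 4x_D = 0, so x_E = 14.775 − 0.5x_D.
By symmetry x_D = x_E; substituting into the reaction function, 1.5x_E = 14.775 and x_E = 9.85.

9.85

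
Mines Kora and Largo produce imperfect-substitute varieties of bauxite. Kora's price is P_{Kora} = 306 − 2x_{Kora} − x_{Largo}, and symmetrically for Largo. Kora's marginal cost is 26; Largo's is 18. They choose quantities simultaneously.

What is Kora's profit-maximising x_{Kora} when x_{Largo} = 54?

Mine Kora's profit: π = x_{Kora}(306 − 2x_{Kora} − x_{Largo}) − 26x_{Kora}.
∂π/∂x_{Kora} = 280 − 4x_{Kora} − x_{Largo} = 0 ⇒ x_{Kora} = 70 − 0.25x_{Largo}.
At x_{Largo} = 54: x_{Kora} = 70 − 0.25·54 = 56.5.

56.5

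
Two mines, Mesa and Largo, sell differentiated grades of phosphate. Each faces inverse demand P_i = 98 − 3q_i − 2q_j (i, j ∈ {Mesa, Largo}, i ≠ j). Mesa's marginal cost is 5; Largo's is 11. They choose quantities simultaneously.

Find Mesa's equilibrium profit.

432

Mine Mesa's profit: π = q_{Mesa}(98 − 3q_{Mesa} − 2q_{Largo}) − 5q_{Mesa}.
∂π/∂q_{Mesa} = 93 − 6q_{Mesa} − 2q_{Largo} = 0 ⇒ q_{Mesa} = 15.5 − (1/3)q_{Largo}.
Similarly q_{Largo} = 14.5 − (1/3)q_{Mesa}.
Plugging q_{Largo} into Mesa's best response: q_{Mesa} = 15.5 − (1/3)(14.5 − (1/3)q_{Mesa}) ⇒ (8/9)q_{Mesa} = 32/3, so q_{Mesa} = 12.
Then q_{Largo} = 14.5 − (1/3)·12 = 10.5.
P_{Mesa} = 98 − 3·12 − 2·10.5 = 41.
Profit = (41 − 5)·12 = 432.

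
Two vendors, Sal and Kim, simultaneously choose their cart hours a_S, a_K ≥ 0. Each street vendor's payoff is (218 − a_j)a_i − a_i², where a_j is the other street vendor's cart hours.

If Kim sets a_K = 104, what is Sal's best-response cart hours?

Sal's payoff is (218 − a_K)a_S − a_S².
∂π/∂a_S = 218 − a_K − 2a_S = 0, so a_S = 109 − 0.5a_K.
At a_K = 104: a_S = 109 − 0.5·104 = 57.

57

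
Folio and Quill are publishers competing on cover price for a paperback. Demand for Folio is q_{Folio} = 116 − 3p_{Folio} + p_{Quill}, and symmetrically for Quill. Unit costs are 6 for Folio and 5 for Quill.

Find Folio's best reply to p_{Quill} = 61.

32.5

Folio's profit: π = (p_{Folio} − 6)(116 − 3p_{Folio} + p_{Quill}).
∂π/∂p_{Folio} = 134 − 6p_{Folio} + p_{Quill} = 0 ⇒ p_{Folio} = 67/3 + (1/6)p_{Quill}.
At p_{Quill} = 61: p_{Folio} = 67/3 + (1/6)·61 = 32.5.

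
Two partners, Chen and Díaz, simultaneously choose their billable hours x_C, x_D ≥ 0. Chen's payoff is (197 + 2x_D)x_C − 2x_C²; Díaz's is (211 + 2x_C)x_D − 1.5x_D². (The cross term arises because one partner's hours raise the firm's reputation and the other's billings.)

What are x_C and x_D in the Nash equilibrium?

Expanding Chen's payoff: 197x_C + 2x_Dx_C − 2x_C².
∂π/∂x_C = 197 + 2x_D − 4x_C = 0, so x_C = 49.25 + 0.5x_D.
Likewise for Díaz: x_D = 211/3 + (2/3)x_C.
Plugging x_D into Chen's best response: x_C = 49.25 + 0.5(211/3 + (2/3)x_C) ⇒ (2/3)x_C = 1013/12, so x_C = 126.625.
Then x_D = 211/3 + (2/3)·126.625 = 154.75.

126.625, 154.75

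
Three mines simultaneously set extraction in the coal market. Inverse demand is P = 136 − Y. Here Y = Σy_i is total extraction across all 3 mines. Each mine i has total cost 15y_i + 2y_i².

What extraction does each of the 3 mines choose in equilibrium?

15.125

A representative mine's profit is π_i = y_i(136 − Y) − 15y_i − 2y_i², with Y = y_i + Σ_{j≠i} y_j.
First-order condition: 121 − 6y_i − Σ_{j≠i} y_j = 0.
With identical mines, set every y_j = y: then 121 − 6y − 2y = 0, i.e. y = 121/8 = 15.125.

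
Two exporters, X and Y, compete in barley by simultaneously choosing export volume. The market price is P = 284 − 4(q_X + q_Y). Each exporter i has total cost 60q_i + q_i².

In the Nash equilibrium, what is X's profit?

Exporter X's profit: π = q_X(284 − 4(q_X + q_Y)) − 60q_X − q_X².
∂π/∂q_X = 224 − 10q_X − 4q_Y = 0, so q_X = 22.4 − 0.4q_Y.
The game is symmetric, so in equilibrium q_Y = q_X: the reaction function gives 1.4q_X = 22.4, hence q_X = 16.
Price P = 284 − 4·32 = 156.
X's profit: (156 − 60)·16 − (16)² = 1280.

1280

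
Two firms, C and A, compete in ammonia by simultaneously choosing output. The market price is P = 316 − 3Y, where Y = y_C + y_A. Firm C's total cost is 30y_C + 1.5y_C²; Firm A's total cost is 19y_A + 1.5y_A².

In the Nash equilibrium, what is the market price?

170.25

Firm C's profit: π = y_C(316 − 3(y_C + y_A)) − 30y_C − 1.5y_C².
∂π/∂y_C = 286 − 9y_C − 3y_A = 0, so y_C = 286/9 − (1/3)y_A.
By the same steps for A: y_A = 33 − (1/3)y_C.
Solving the two reaction functions simultaneously: (1 − (−1/3)(−1/3))y_C = 286/9 − (1/3)·33, so (8/9)y_C = 187/9 and y_C = 23.375.
Then y_A = 33 − (1/3)·23.375 = 605/24.
Equilibrium price: P = 316 − 3·(583/12) = 170.25.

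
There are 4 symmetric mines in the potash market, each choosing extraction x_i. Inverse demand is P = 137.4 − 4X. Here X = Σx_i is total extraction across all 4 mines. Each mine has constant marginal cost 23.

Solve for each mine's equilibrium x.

A representative mine's profit is π_i = x_i(137.4 − 4X) − 23x_i, with X = x_i + Σ_{j≠i} x_j.
First-order condition: 114.4 − 8x_i − 4Σ_{j≠i} x_j = 0.
Imposing symmetry (x_j = x for all j) turns Σ_{j≠i} x_j into 3x, so 114.4 = 20x and x = 5.72.

5.72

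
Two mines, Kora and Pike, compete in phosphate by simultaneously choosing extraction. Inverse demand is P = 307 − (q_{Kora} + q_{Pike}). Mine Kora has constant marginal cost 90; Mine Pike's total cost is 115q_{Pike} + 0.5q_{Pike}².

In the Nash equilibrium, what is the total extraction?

Mine Kora's profit: π = q_{Kora}(307 − (q_{Kora} + q_{Pike})) − 90q_{Kora}.
∂π/∂q_{Kora} = 217 − 2q_{Kora} − q_{Pike} = 0, so q_{Kora} = 108.5 − 0.5q_{Pike}.
For Pike: ∂π/∂q_{Pike} = 192 − 3q_{Pike} − q_{Kora} = 0 ⇒ q_{Pike} = 64 − (1/3)q_{Kora}.
Solving the two reaction functions simultaneously: (1 − (−0.5)(−1/3))q_{Kora} = 108.5 − 0.5·64, so (5/6)q_{Kora} = 76.5 and q_{Kora} = 91.8.
Then q_{Pike} = 64 − (1/3)·91.8 = 33.4.
Total extraction: 91.8 + 33.4 = 125.2.

125.2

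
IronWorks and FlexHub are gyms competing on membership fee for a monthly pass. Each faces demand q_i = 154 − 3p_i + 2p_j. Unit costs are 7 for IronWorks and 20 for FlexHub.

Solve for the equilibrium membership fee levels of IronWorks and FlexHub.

IronWorks's profit: π = (p_{IronWorks} − 7)(154 − 3p_{IronWorks} + 2p_{FlexHub}).
∂π/∂p_{IronWorks} = 175 − 6p_{IronWorks} + 2p_{FlexHub} = 0 ⇒ p_{IronWorks} = 175/6 + (1/3)p_{FlexHub}.
Similarly p_{FlexHub} = 107/3 + (1/3)p_{IronWorks}.
Plugging p_{FlexHub} into IronWorks's best response: p_{IronWorks} = 175/6 + (1/3)(107/3 + (1/3)p_{IronWorks}) ⇒ (8/9)p_{IronWorks} = 739/18, so p_{IronWorks} = 46.1875.
Then p_{FlexHub} = 107/3 + (1/3)·46.1875 = 51.0625.

46.1875, 51.0625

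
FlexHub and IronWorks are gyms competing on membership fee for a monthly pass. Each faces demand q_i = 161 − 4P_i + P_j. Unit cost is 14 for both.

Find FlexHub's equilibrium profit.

1156

FlexHub's profit: π = (P_{FlexHub} − 14)(161 − 4P_{FlexHub} + P_{IronWorks}).
∂π/∂P_{FlexHub} = 217 − 8P_{FlexHub} + P_{IronWorks} = 0 ⇒ P_{FlexHub} = 27.125 + 0.125P_{IronWorks}.
By symmetry P_{IronWorks} = P_{FlexHub}; substituting into the reaction function, 0.875P_{FlexHub} = 27.125 and P_{FlexHub} = 31.
q_{FlexHub} = 161 − 4·31 + 31 = 68.
Profit = (31 − 14)·68 = 1156.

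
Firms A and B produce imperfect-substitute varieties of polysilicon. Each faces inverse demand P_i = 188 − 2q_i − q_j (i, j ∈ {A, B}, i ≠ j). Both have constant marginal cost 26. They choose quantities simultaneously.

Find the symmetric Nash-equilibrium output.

Firm A's profit: π = q_A(188 − 2q_A − q_B) − 26q_A.
∂π/∂q_A = 162 − 4q_A − q_B = 0 ⇒ q_A = 40.5 − 0.25q_B.
By symmetry q_B = q_A; substituting into the reaction function, 1.25q_A = 40.5 and q_A = 32.4.

32.4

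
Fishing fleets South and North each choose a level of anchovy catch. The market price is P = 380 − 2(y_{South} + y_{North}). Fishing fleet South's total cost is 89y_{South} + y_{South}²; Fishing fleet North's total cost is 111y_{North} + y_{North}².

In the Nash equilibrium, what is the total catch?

Fishing fleet South's profit: π = y_{South}(380 − 2(y_{South} + y_{North})) − 89y_{South} − y_{South}².
∂π/∂y_{South} = 291 − 6y_{South} − 2y_{North} = 0, so y_{South} = 48.5 − (1/3)y_{North}.
By the same steps for North: y_{North} = 269/6 − (1/3)y_{South}.
Substituting the second reaction function into the first: y_{South} = 48.5 − (1/3)(269/6 − (1/3)y_{South}), which gives (8/9)y_{South} = 302/9 ⇒ y_{South} = 37.75.
Then y_{North} = 269/6 − (1/3)·37.75 = 32.25.
Total catch: 37.75 + 32.25 = 70.

70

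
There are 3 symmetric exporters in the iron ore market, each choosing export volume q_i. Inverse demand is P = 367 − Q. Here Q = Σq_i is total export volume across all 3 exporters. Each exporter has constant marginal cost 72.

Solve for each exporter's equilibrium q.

A representative exporter's profit is π_i = q_i(367 − Q) − 72q_i, with Q = q_i + Σ_{j≠i} q_j.
First-order condition: 295 − 2q_i − Σ_{j≠i} q_j = 0.
In a symmetric equilibrium every exporter chooses the same q, so Σ_{j≠i} q_j = 2q. The condition becomes 295 − 4q = 0, giving q = 295/4 = 73.75.

73.75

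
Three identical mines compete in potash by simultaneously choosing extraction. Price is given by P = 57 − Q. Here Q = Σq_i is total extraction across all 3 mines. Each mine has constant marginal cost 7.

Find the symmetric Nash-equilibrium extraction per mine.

12.5

A representative mine's profit is π_i = q_i(57 − Q) − 7q_i, with Q = q_i + Σ_{j≠i} q_j.
First-order condition: 50 − 2q_i − Σ_{j≠i} q_j = 0.
With identical mines, set every q_j = q: then 50 − 2q − 2q = 0, i.e. q = 50/4 = 12.5.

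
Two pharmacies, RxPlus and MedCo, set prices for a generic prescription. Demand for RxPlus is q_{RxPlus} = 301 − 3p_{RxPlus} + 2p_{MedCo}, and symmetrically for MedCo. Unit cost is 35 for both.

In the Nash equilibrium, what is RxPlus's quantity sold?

199.5

RxPlus's profit: π = (p_{RxPlus} − 35)(301 − 3p_{RxPlus} + 2p_{MedCo}).
∂π/∂p_{RxPlus} = 406 − 6p_{RxPlus} + 2p_{MedCo} = 0 ⇒ p_{RxPlus} = 203/3 + (1/3)p_{MedCo}.
Setting p_{RxPlus} = p_{MedCo} in the reaction function: p_{RxPlus} = 203/3 + (1/3)p_{RxPlus}, so p_{RxPlus} = (203/3) / (2/3) = 101.5.
q_{RxPlus} = 301 − 3·101.5 + 2·101.5 = 199.5.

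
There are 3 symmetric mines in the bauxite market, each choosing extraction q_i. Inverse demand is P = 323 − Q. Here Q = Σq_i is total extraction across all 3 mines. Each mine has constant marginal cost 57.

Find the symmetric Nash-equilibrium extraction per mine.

A representative mine's profit is π_i = q_i(323 − Q) − 57q_i, with Q = q_i + Σ_{j≠i} q_j.
First-order condition: 266 − 2q_i − Σ_{j≠i} q_j = 0.
Imposing symmetry (q_j = q for all j) turns Σ_{j≠i} q_j into 2q, so 266 = 4q and q = 66.5.

66.5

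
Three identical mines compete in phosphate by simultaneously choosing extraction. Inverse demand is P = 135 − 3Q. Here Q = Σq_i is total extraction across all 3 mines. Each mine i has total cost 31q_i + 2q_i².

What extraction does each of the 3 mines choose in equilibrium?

A representative mine's profit is π_i = q_i(135 − 3Q) − 31q_i − 2q_i², with Q = q_i + Σ_{j≠i} q_j.
First-order condition: 104 − 10q_i − 3Σ_{j≠i} q_j = 0.
Imposing symmetry (q_j = q for all j) turns Σ_{j≠i} q_j into 2q, so 104 = 16q and q = 6.5.

6.5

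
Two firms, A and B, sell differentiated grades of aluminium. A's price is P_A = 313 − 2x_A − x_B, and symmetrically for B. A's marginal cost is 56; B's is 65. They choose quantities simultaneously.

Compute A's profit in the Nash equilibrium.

5408

Firm A's profit: π = x_A(313 − 2x_A − x_B) − 56x_A.
∂π/∂x_A = 257 − 4x_A − x_B = 0 ⇒ x_A = 64.25 − 0.25x_B.
Similarly x_B = 62 − 0.25x_A.
Solving the two reaction functions simultaneously: (1 − (−0.25)(−0.25))x_A = 64.25 − 0.25·62, so 0.9375x_A = 48.75 and x_A = 52.
Then x_B = 62 − 0.25·52 = 49.
P_A = 313 − 2·52 − 49 = 160.
Profit = (160 − 56)·52 = 5408.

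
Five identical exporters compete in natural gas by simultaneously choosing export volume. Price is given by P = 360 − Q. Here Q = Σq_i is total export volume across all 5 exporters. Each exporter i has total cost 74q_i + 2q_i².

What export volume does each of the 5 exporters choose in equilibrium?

A representative exporter's profit is π_i = q_i(360 − Q) − 74q_i − 2q_i², with Q = q_i + Σ_{j≠i} q_j.
First-order condition: 286 − 6q_i − Σ_{j≠i} q_j = 0.
Imposing symmetry (q_j = q for all j) turns Σ_{j≠i} q_j into 4q, so 286 = 10q and q = 28.6.

28.6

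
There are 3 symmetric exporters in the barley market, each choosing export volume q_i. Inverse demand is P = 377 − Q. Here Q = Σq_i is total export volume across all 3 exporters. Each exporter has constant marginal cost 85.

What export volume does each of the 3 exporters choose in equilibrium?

A representative exporter's profit is π_i = q_i(377 − Q) − 85q_i, with Q = q_i + Σ_{j≠i} q_j.
First-order condition: 292 − 2q_i − Σ_{j≠i} q_j = 0.
In a symmetric equilibrium every exporter chooses the same q, so Σ_{j≠i} q_j = 2q. The condition becomes 292 − 4q = 0, giving q = 292/4 = 73.

73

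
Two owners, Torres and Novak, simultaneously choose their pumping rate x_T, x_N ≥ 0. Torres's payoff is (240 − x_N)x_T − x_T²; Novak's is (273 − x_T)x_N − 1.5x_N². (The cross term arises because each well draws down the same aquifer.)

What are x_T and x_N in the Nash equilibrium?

Expanding Torres's payoff: 240x_T − x_Nx_T − x_T².
∂π/∂x_T = 240 − x_N − 2x_T = 0, so x_T = 120 − 0.5x_N.
Likewise for Novak: x_N = 91 − (1/3)x_T.
Solving the two reaction functions simultaneously: (1 − (−0.5)(−1/3))x_T = 120 − 0.5·91, so (5/6)x_T = 74.5 and x_T = 89.4.
Then x_N = 91 − (1/3)·89.4 = 61.2.

89.4, 61.2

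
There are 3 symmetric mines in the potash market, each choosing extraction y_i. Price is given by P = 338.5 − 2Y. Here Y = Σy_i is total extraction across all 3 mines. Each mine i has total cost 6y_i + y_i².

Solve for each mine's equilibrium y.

33.25

A representative mine's profit is π_i = y_i(338.5 − 2Y) − 6y_i − y_i², with Y = y_i + Σ_{j≠i} y_j.
First-order condition: 332.5 − 6y_i − 2Σ_{j≠i} y_j = 0.
With identical mines, set every y_j = y: then 332.5 − 6y − 4y = 0, i.e. y = 332.5/10 = 33.25.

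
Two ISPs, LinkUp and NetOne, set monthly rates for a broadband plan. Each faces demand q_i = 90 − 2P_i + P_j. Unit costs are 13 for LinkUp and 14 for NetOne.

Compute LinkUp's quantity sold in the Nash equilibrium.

51.6

LinkUp's profit: π = (P_{LinkUp} − 13)(90 − 2P_{LinkUp} + P_{NetOne}).
∂π/∂P_{LinkUp} = 116 − 4P_{LinkUp} + P_{NetOne} = 0 ⇒ P_{LinkUp} = 29 + 0.25P_{NetOne}.
Similarly P_{NetOne} = 29.5 + 0.25P_{LinkUp}.
Plugging P_{NetOne} into LinkUp's best response: P_{LinkUp} = 29 + 0.25(29.5 + 0.25P_{LinkUp}) ⇒ 0.9375P_{LinkUp} = 36.375, so P_{LinkUp} = 38.8.
Then P_{NetOne} = 29.5 + 0.25·38.8 = 39.2.
q_{LinkUp} = 90 − 2·38.8 + 39.2 = 51.6.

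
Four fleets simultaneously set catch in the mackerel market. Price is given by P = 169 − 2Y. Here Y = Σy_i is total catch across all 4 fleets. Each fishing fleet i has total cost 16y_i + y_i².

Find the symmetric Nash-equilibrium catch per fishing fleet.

12.75

A representative fishing fleet's profit is π_i = y_i(169 − 2Y) − 16y_i − y_i², with Y = y_i + Σ_{j≠i} y_j.
First-order condition: 153 − 6y_i − 2Σ_{j≠i} y_j = 0.
With identical fishing fleets, set every y_j = y: then 153 − 6y − 6y = 0, i.e. y = 153/12 = 12.75.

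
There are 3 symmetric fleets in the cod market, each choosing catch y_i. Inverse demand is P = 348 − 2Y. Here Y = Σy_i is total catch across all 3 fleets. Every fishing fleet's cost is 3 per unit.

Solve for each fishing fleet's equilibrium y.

A representative fishing fleet's profit is π_i = y_i(348 − 2Y) − 3y_i, with Y = y_i + Σ_{j≠i} y_j.
First-order condition: 345 − 4y_i − 2Σ_{j≠i} y_j = 0.
In a symmetric equilibrium every fishing fleet chooses the same y, so Σ_{j≠i} y_j = 2y. The condition becomes 345 − 8y = 0, giving y = 345/8 = 43.125.

43.125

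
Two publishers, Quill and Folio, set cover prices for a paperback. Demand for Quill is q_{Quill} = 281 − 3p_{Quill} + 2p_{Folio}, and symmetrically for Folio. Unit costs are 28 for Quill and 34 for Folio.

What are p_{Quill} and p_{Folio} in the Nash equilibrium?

Quill's profit: π = (p_{Quill} − 28)(281 − 3p_{Quill} + 2p_{Folio}).
∂π/∂p_{Quill} = 365 − 6p_{Quill} + 2p_{Folio} = 0 ⇒ p_{Quill} = 365/6 + (1/3)p_{Folio}.
Similarly p_{Folio} = 383/6 + (1/3)p_{Quill}.
Plugging p_{Folio} into Quill's best response: p_{Quill} = 365/6 + (1/3)(383/6 + (1/3)p_{Quill}) ⇒ (8/9)p_{Quill} = 739/9, so p_{Quill} = 92.375.
Then p_{Folio} = 383/6 + (1/3)·92.375 = 94.625.

92.375, 94.625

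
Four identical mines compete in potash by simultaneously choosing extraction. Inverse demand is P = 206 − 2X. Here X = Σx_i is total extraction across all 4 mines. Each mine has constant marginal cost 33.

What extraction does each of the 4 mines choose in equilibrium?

A representative mine's profit is π_i = x_i(206 − 2X) − 33x_i, with X = x_i + Σ_{j≠i} x_j.
First-order condition: 173 − 4x_i − 2Σ_{j≠i} x_j = 0.
In a symmetric equilibrium every mine chooses the same x, so Σ_{j≠i} x_j = 3x. The condition becomes 173 − 10x = 0, giving x = 173/10 = 17.3.

17.3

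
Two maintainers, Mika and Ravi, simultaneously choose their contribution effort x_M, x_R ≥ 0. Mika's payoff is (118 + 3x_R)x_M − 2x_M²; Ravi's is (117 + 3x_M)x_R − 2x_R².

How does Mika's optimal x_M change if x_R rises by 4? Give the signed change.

3

Expanding Mika's payoff: 118x_M + 3x_Rx_M − 2x_M².
∂π/∂x_M = 118 + 3x_R − 4x_M = 0, so x_M = 29.5 + 0.75x_R.
The reaction-function slope is 0.75, so a 4-unit rise in x_R moves x_M by 0.75 × 4 = 3. Mika's best response rises — the actions are strategic complements.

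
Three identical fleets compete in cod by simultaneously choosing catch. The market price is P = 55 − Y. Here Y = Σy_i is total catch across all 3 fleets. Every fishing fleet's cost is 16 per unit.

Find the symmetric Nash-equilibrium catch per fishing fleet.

A representative fishing fleet's profit is π_i = y_i(55 − Y) − 16y_i, with Y = y_i + Σ_{j≠i} y_j.
First-order condition: 39 − 2y_i − Σ_{j≠i} y_j = 0.
With identical fishing fleets, set every y_j = y: then 39 − 2y − 2y = 0, i.e. y = 39/4 = 9.75.

9.75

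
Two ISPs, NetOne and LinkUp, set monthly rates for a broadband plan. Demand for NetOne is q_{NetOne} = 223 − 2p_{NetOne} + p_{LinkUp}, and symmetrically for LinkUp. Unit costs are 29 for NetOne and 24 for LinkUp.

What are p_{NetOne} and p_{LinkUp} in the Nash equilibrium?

93, 91

NetOne's profit: π = (p_{NetOne} − 29)(223 − 2p_{NetOne} + p_{LinkUp}).
∂π/∂p_{NetOne} = 281 − 4p_{NetOne} + p_{LinkUp} = 0 ⇒ p_{NetOne} = 70.25 + 0.25p_{LinkUp}.
Similarly p_{LinkUp} = 67.75 + 0.25p_{NetOne}.
Solving the two reaction functions simultaneously: (1 − (0.25)(0.25))p_{NetOne} = 70.25 + 0.25·67.75, so 0.9375p_{NetOne} = 87.1875 and p_{NetOne} = 93.
Then p_{LinkUp} = 67.75 + 0.25·93 = 91.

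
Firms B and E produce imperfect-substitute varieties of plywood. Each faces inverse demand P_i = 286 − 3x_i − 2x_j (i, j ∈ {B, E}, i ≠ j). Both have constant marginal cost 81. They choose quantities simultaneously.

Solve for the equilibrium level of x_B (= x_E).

Firm B's profit: π = x_B(286 − 3x_B − 2x_E) − 81x_B.
∂π/∂x_B = 205 − 6x_B − 2x_E = 0 ⇒ x_B = 205/6 − (1/3)x_E.
The game is symmetric, so in equilibrium x_E = x_B: the reaction function gives (4/3)x_B = 205/6, hence x_B = 25.625.

25.625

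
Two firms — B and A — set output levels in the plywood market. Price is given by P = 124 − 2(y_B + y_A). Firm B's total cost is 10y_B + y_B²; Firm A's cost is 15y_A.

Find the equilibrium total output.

Firm B's profit: π = y_B(124 − 2(y_B + y_A)) − 10y_B − y_B².
∂π/∂y_B = 114 − 6y_B − 2y_A = 0, so y_B = 19 − (1/3)y_A.
For A: ∂π/∂y_A = 109 − 4y_A − 2y_B = 0 ⇒ y_A = 27.25 − 0.5y_B.
Plugging y_A into B's best response: y_B = 19 − (1/3)(27.25 − 0.5y_B) ⇒ (5/6)y_B = 119/12, so y_B = 11.9.
Then y_A = 27.25 − 0.5·11.9 = 21.3.
Total output: 11.9 + 21.3 = 33.2.

33.2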